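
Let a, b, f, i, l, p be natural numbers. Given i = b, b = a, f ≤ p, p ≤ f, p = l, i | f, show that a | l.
i = b and b = a, so i = a. f ≤ p and p ≤ f, therefore f = p. Because p = l, f = l. i | f, so i | l. Since i = a, a | l.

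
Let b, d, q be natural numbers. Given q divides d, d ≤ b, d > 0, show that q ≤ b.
From q divides d and d > 0, q ≤ d. Since d ≤ b, q ≤ b.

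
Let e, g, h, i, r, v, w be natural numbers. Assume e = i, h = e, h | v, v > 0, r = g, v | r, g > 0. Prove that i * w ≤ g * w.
From h = e and h | v, e | v. v > 0, so e ≤ v. Since e = i, i ≤ v. Since r = g and v | r, v | g. g > 0, so v ≤ g. Since i ≤ v, i ≤ g. Then i * w ≤ g * w.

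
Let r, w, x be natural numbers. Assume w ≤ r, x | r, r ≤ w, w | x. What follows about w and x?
w = x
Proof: r ≤ w and w ≤ r, thus r = w. x | r, so x | w. w | x, so w = x.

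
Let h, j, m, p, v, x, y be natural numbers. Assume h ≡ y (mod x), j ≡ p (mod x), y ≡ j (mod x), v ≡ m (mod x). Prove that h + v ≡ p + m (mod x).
From h ≡ y (mod x) and y ≡ j (mod x), h ≡ j (mod x). Since j ≡ p (mod x), h ≡ p (mod x). Using v ≡ m (mod x), by adding congruences, h + v ≡ p + m (mod x).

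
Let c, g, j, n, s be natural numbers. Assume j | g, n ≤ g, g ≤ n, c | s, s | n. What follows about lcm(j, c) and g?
lcm(j, c) | g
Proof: From n ≤ g and g ≤ n, n = g. c | s and s | n, so c | n. n = g, so c | g. Because j | g, lcm(j, c) | g.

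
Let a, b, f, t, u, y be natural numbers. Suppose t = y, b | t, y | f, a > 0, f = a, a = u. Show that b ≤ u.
t = y and b | t, therefore b | y. y | f, so b | f. Since f = a, b | a. Since a > 0, b ≤ a. Since a = u, b ≤ u.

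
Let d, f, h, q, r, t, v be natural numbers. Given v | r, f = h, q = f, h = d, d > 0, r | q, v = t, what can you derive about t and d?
t ≤ d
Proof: Since q = f and f = h, q = h. Since h = d, q = d. v | r and r | q, thus v | q. v = t, so t | q. Since q = d, t | d. From d > 0, t ≤ d.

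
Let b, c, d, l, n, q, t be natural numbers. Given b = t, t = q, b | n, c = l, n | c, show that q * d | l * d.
Since b = t and t = q, b = q. b | n, so q | n. c = l and n | c, thus n | l. Since q | n, q | l. Then q * d | l * d.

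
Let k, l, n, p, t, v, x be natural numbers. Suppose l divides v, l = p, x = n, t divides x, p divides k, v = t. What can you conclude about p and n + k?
p divides n + k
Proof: Because v = t and l divides v, l divides t. Since l = p, p divides t. x = n and t divides x, so t divides n. Since p divides t, p divides n. Since p divides k, p divides n + k.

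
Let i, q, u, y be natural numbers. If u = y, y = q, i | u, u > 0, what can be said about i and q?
i ≤ q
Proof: u = y and y = q, so u = q. Since i | u and u > 0, i ≤ u. u = q, so i ≤ q.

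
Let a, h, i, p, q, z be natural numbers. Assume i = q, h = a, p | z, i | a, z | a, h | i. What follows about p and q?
p | q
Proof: h = a and h | i, hence a | i. i | a, so a = i. i = q, so a = q. z | a, so z | q. From p | z, p | q.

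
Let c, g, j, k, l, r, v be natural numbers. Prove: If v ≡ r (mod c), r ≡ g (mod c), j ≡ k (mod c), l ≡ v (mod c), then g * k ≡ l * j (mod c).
From l ≡ v (mod c) and v ≡ r (mod c), l ≡ r (mod c). Because r ≡ g (mod c), l ≡ g (mod c). Since j ≡ k (mod c), by multiplying congruences, l * j ≡ g * k (mod c). Then g * k ≡ l * j (mod c).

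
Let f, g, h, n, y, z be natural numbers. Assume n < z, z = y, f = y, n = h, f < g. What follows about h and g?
h < g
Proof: z = y and n < z, thus n < y. Since n = h, h < y. f = y and f < g, hence y < g. Since h < y, h < g.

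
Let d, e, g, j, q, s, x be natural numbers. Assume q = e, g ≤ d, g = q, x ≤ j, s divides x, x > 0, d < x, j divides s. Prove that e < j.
Since j divides s and s divides x, j divides x. Since x > 0, j ≤ x. x ≤ j, so x = j. From g = q and q = e, g = e. g ≤ d, so e ≤ d. Since d < x, e < x. Since x = j, e < j.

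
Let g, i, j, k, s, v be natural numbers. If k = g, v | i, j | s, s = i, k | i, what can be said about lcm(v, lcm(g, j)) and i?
lcm(v, lcm(g, j)) | i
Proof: From k = g and k | i, g | i. s = i and j | s, therefore j | i. g | i, so lcm(g, j) | i. v | i, so lcm(v, lcm(g, j)) | i.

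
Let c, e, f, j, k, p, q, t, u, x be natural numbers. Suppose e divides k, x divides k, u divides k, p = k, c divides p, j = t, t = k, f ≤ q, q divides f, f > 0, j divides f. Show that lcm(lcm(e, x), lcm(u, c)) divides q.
e divides k and x divides k, hence lcm(e, x) divides k. From p = k and c divides p, c divides k. Since u divides k, lcm(u, c) divides k. lcm(e, x) divides k, so lcm(lcm(e, x), lcm(u, c)) divides k. j = t and t = k, thus j = k. q divides f and f > 0, therefore q ≤ f. f ≤ q, so f = q. Since j divides f, j divides q. Since j = k, k divides q. Since lcm(lcm(e, x), lcm(u, c)) divides k, lcm(lcm(e, x), lcm(u, c)) divides q.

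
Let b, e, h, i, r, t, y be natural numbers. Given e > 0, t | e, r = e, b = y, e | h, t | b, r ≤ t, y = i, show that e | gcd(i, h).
b = y and y = i, thus b = i. t | e and e > 0, so t ≤ e. r = e and r ≤ t, therefore e ≤ t. Because t ≤ e, t = e. Since t | b, e | b. b = i, so e | i. e | h, so e | gcd(i, h).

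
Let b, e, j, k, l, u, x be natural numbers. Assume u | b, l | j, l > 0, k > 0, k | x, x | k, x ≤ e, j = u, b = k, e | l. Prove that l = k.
From x | k and k | x, x = k. e | l and l > 0, hence e ≤ l. Since x ≤ e, x ≤ l. x = k, so k ≤ l. j = u and l | j, thus l | u. From b = k and u | b, u | k. Since l | u, l | k. Since k > 0, l ≤ k. Since k ≤ l, k = l. Then l = k.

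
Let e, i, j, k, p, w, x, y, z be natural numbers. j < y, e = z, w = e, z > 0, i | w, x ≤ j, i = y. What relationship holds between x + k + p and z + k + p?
x + k + p < z + k + p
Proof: x ≤ j and j < y, therefore x < y. Since w = e and e = z, w = z. Because i = y and i | w, y | w. Since w = z, y | z. Since z > 0, y ≤ z. Since x < y, x < z. Then x + k < z + k. Then x + k + p < z + k + p.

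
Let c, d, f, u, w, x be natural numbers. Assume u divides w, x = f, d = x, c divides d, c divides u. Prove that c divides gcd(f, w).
d = x and x = f, thus d = f. Since c divides d, c divides f. Since c divides u and u divides w, c divides w. Since c divides f, c divides gcd(f, w).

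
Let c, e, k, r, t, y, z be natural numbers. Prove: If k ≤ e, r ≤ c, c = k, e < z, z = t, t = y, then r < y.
Since z = t and t = y, z = y. From c = k and r ≤ c, r ≤ k. k ≤ e and e < z, hence k < z. r ≤ k, so r < z. Since z = y, r < y.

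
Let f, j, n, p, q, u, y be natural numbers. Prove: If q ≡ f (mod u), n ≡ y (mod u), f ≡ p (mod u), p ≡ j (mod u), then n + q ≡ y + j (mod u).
From q ≡ f (mod u) and f ≡ p (mod u), q ≡ p (mod u). Since p ≡ j (mod u), q ≡ j (mod u). Since n ≡ y (mod u), by adding congruences, n + q ≡ y + j (mod u).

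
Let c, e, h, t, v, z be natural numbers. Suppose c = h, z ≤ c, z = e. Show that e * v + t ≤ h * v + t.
z = e and z ≤ c, therefore e ≤ c. Since c = h, e ≤ h. Then e * v ≤ h * v. Then e * v + t ≤ h * v + t.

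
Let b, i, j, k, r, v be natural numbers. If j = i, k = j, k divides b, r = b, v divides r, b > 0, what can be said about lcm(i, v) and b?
lcm(i, v) ≤ b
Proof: k = j and k divides b, hence j divides b. Since j = i, i divides b. Because r = b and v divides r, v divides b. Since i divides b, lcm(i, v) divides b. Since b > 0, lcm(i, v) ≤ b.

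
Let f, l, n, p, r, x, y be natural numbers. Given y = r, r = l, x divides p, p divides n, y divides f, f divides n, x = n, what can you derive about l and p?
l divides p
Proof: Since y = r and r = l, y = l. Since y divides f, l divides f. Because x = n and x divides p, n divides p. p divides n, so n = p. f divides n, so f divides p. l divides f, so l divides p.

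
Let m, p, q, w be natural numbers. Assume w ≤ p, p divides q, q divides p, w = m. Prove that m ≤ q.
p divides q and q divides p, thus p = q. Since w ≤ p, w ≤ q. Since w = m, m ≤ q.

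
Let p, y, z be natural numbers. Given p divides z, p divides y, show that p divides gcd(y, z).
From p divides y and p divides z, because common divisors divide the gcd, p divides gcd(y, z).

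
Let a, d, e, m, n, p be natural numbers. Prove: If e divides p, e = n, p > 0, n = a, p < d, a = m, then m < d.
n = a and a = m, so n = m. Since e = n, e = m. e divides p, so m divides p. Since p > 0, m ≤ p. p < d, so m < d.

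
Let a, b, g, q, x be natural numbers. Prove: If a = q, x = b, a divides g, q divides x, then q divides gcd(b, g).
x = b and q divides x, hence q divides b. a = q and a divides g, hence q divides g. Since q divides b, q divides gcd(b, g).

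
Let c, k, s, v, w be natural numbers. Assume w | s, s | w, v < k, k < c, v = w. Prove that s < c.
From w | s and s | w, w = s. Since v = w, v = s. Since v < k and k < c, v < c. Since v = s, s < c.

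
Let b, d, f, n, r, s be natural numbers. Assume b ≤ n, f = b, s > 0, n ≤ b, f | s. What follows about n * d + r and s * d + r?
n * d + r ≤ s * d + r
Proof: From b ≤ n and n ≤ b, b = n. From f = b and f | s, b | s. Since s > 0, b ≤ s. b = n, so n ≤ s. Then n * d ≤ s * d. Then n * d + r ≤ s * d + r.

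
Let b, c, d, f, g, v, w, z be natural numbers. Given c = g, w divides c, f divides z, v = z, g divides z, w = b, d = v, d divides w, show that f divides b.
d = v and v = z, thus d = z. Since d divides w, z divides w. c = g and w divides c, therefore w divides g. g divides z, so w divides z. z divides w, so z = w. w = b, so z = b. f divides z, so f divides b.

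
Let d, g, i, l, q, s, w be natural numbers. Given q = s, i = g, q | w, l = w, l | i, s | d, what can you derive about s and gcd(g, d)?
s | gcd(g, d)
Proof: l = w and l | i, hence w | i. Since q | w, q | i. i = g, so q | g. Since q = s, s | g. s | d, so s | gcd(g, d).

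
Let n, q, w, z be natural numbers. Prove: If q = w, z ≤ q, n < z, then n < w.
Since q = w and z ≤ q, z ≤ w. Since n < z, n < w.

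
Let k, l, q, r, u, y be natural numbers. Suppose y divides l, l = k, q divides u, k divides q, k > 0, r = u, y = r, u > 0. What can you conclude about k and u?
k = u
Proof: Since k divides q and q divides u, k divides u. Since u > 0, k ≤ u. y = r and y divides l, so r divides l. l = k, so r divides k. Since r = u, u divides k. Since k > 0, u ≤ k. Since k ≤ u, k = u.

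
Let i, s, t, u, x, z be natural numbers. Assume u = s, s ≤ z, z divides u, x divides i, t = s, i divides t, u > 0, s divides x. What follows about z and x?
z = x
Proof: Because z divides u and u > 0, z ≤ u. Because u = s, z ≤ s. Since s ≤ z, z = s. Since t = s and i divides t, i divides s. x divides i, so x divides s. Since s divides x, s = x. Since z = s, z = x.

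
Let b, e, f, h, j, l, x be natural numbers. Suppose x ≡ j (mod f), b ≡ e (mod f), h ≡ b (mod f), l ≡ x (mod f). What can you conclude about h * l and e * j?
h * l ≡ e * j (mod f)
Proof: h ≡ b (mod f) and b ≡ e (mod f), hence h ≡ e (mod f). Because l ≡ x (mod f) and x ≡ j (mod f), l ≡ j (mod f). h ≡ e (mod f), so h * l ≡ e * j (mod f).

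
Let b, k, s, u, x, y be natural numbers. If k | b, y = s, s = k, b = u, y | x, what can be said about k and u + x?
k | u + x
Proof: b = u and k | b, hence k | u. Since y = s and s = k, y = k. y | x, so k | x. Since k | u, k | u + x.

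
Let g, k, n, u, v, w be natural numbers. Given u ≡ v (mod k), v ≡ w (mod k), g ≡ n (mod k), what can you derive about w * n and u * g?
w * n ≡ u * g (mod k)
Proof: Because u ≡ v (mod k) and v ≡ w (mod k), u ≡ w (mod k). Because g ≡ n (mod k), u * g ≡ w * n (mod k). Then w * n ≡ u * g (mod k).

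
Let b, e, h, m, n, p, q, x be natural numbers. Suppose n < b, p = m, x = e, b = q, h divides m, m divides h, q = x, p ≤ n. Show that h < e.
b = q and q = x, thus b = x. Since x = e, b = e. m divides h and h divides m, therefore m = h. p = m and p ≤ n, thus m ≤ n. From n < b, m < b. m = h, so h < b. b = e, so h < e.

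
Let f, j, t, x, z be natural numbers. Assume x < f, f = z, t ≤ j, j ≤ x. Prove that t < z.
j ≤ x and x < f, hence j < f. f = z, so j < z. t ≤ j, so t < z.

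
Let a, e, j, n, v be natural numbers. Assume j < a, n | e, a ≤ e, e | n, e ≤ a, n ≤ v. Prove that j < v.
Since n | e and e | n, n = e. e ≤ a and a ≤ e, thus e = a. Because n = e, n = a. Since n ≤ v, a ≤ v. Since j < a, j < v.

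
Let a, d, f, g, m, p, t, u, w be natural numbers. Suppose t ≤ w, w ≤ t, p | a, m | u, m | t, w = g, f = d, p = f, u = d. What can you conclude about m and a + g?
m | a + g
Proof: u = d and m | u, hence m | d. Because p = f and f = d, p = d. Since p | a, d | a. Since m | d, m | a. t ≤ w and w ≤ t, hence t = w. Since w = g, t = g. From m | t, m | g. m | a, so m | a + g.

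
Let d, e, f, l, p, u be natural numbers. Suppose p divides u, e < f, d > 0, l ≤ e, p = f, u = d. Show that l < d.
Because l ≤ e and e < f, l < f. Since p = f and p divides u, f divides u. u = d, so f divides d. Since d > 0, f ≤ d. Since l < f, l < d.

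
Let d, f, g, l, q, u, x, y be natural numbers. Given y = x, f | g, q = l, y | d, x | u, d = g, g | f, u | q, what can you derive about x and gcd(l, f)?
x | gcd(l, f)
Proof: x | u and u | q, hence x | q. q = l, so x | l. Because g | f and f | g, g = f. d = g and y | d, therefore y | g. g = f, so y | f. Since y = x, x | f. x | l, so x | gcd(l, f).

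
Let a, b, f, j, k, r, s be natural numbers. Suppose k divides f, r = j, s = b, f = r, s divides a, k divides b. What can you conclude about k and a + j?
k divides a + j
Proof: s = b and s divides a, so b divides a. Since k divides b, k divides a. From f = r and r = j, f = j. k divides f, so k divides j. Since k divides a, k divides a + j.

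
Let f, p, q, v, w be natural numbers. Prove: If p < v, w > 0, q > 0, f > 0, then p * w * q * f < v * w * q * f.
From p < v and w > 0, p * w < v * w. q > 0, so p * w * q < v * w * q. f > 0, so p * w * q * f < v * w * q * f.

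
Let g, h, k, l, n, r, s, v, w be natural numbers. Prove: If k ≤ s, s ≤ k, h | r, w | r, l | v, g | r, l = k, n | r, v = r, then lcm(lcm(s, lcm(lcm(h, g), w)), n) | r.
Because k ≤ s and s ≤ k, k = s. Since l = k and l | v, k | v. Because v = r, k | r. k = s, so s | r. Because h | r and g | r, lcm(h, g) | r. w | r, so lcm(lcm(h, g), w) | r. Since s | r, lcm(s, lcm(lcm(h, g), w)) | r. Since n | r, lcm(lcm(s, lcm(lcm(h, g), w)), n) | r.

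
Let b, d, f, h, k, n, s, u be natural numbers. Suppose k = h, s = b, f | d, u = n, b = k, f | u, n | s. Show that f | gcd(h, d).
From u = n and f | u, f | n. From s = b and b = k, s = k. n | s, so n | k. Since f | n, f | k. Since k = h, f | h. f | d, so f | gcd(h, d).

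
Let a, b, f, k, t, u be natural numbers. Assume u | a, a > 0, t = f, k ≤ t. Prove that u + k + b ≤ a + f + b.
Because u | a and a > 0, u ≤ a. Since t = f and k ≤ t, k ≤ f. Then k + b ≤ f + b. Because u ≤ a, u + k + b ≤ a + f + b.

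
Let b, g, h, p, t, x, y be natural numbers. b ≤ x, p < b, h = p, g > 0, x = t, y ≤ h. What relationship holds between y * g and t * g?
y * g < t * g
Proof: h = p and y ≤ h, so y ≤ p. p < b and b ≤ x, hence p < x. Because x = t, p < t. y ≤ p, so y < t. Since g > 0, y * g < t * g.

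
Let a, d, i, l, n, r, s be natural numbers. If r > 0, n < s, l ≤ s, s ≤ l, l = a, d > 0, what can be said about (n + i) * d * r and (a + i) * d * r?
(n + i) * d * r < (a + i) * d * r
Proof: s ≤ l and l ≤ s, hence s = l. l = a, so s = a. n < s, so n < a. Then n + i < a + i. Since d > 0, by multiplying by a positive, (n + i) * d < (a + i) * d. Combining with r > 0, by multiplying by a positive, (n + i) * d * r < (a + i) * d * r.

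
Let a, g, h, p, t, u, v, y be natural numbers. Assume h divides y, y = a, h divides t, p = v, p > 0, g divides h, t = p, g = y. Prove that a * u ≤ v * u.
g = y and g divides h, thus y divides h. h divides y, so h = y. t = p and h divides t, thus h divides p. h = y, so y divides p. p > 0, so y ≤ p. Since p = v, y ≤ v. y = a, so a ≤ v. By multiplying by a non-negative, a * u ≤ v * u.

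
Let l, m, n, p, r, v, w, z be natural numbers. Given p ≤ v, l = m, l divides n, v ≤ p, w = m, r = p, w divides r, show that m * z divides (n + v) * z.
l = m and l divides n, therefore m divides n. From p ≤ v and v ≤ p, p = v. w = m and w divides r, hence m divides r. Because r = p, m divides p. Since p = v, m divides v. m divides n, so m divides n + v. Then m * z divides (n + v) * z.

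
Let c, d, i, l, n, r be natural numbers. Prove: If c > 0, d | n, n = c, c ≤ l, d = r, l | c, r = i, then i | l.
l | c and c > 0, hence l ≤ c. Because c ≤ l, c = l. n = c, so n = l. Because d = r and r = i, d = i. d | n, so i | n. n = l, so i | l.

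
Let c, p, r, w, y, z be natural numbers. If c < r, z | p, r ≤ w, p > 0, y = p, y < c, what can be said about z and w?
z < w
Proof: z | p and p > 0, so z ≤ p. y < c and c < r, so y < r. Since r ≤ w, y < w. y = p, so p < w. Since z ≤ p, z < w.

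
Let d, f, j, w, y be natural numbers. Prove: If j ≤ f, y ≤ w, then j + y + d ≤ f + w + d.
Since j ≤ f and y ≤ w, j + y ≤ f + w. Then j + y + d ≤ f + w + d.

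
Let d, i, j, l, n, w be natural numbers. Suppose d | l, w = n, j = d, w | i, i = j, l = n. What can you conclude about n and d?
n = d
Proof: i = j and j = d, therefore i = d. Because w = n and w | i, n | i. Since i = d, n | d. From l = n and d | l, d | n. From n | d, n = d.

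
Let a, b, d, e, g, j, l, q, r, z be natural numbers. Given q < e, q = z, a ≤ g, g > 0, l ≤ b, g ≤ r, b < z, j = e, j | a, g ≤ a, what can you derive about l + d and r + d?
l + d < r + d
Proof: Since q = z and q < e, z < e. b < z, so b < e. l ≤ b, so l < e. a ≤ g and g ≤ a, therefore a = g. Since j | a, j | g. Since j = e, e | g. From g > 0, e ≤ g. g ≤ r, so e ≤ r. Since l < e, l < r. Then l + d < r + d.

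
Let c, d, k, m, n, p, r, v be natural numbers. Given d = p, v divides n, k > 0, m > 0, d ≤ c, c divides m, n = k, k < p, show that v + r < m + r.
Since n = k and v divides n, v divides k. Because k > 0, v ≤ k. Since d = p and d ≤ c, p ≤ c. Because c divides m and m > 0, c ≤ m. Because p ≤ c, p ≤ m. Because k < p, k < m. v ≤ k, so v < m. Then v + r < m + r.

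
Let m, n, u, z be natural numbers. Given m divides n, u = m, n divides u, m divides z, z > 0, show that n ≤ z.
u = m and n divides u, thus n divides m. Since m divides n, m = n. m divides z and z > 0, thus m ≤ z. Since m = n, n ≤ z.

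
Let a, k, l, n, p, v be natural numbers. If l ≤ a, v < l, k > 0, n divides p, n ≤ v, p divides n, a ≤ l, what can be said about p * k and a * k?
p * k < a * k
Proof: Since n divides p and p divides n, n = p. From l ≤ a and a ≤ l, l = a. v < l, so v < a. Since n ≤ v, n < a. Since n = p, p < a. Using k > 0 and multiplying by a positive, p * k < a * k.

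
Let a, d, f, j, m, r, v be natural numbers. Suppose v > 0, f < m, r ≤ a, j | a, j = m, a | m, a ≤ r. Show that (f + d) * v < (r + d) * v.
j = m and j | a, so m | a. a | m, so m = a. From a ≤ r and r ≤ a, a = r. Since m = a, m = r. f < m, so f < r. Then f + d < r + d. v > 0, so (f + d) * v < (r + d) * v.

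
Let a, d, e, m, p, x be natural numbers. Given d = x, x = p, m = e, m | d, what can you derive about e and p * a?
e | p * a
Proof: Because d = x and x = p, d = p. m = e and m | d, thus e | d. Since d = p, e | p. Then e | p * a.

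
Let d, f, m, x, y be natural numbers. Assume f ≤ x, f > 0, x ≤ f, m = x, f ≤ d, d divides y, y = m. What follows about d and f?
d = f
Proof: x ≤ f and f ≤ x, thus x = f. Since m = x, m = f. From y = m and d divides y, d divides m. m = f, so d divides f. f > 0, so d ≤ f. Because f ≤ d, d = f.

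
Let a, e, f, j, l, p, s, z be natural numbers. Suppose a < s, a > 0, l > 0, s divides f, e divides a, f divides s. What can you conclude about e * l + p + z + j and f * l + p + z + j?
e * l + p + z + j < f * l + p + z + j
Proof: From s divides f and f divides s, s = f. e divides a and a > 0, hence e ≤ a. a < s, so e < s. s = f, so e < f. Combining with l > 0, by multiplying by a positive, e * l < f * l. Then e * l + p < f * l + p. Then e * l + p + z < f * l + p + z. Then e * l + p + z + j < f * l + p + z + j.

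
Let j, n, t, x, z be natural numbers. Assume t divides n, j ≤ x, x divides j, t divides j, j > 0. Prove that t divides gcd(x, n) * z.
x divides j and j > 0, thus x ≤ j. j ≤ x, so j = x. From t divides j, t divides x. Since t divides n, t divides gcd(x, n). Then t divides gcd(x, n) * z.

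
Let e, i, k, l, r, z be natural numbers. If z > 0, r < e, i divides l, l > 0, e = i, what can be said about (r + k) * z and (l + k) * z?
(r + k) * z < (l + k) * z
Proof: From e = i and r < e, r < i. i divides l and l > 0, so i ≤ l. Since r < i, r < l. Then r + k < l + k. From z > 0, by multiplying by a positive, (r + k) * z < (l + k) * z.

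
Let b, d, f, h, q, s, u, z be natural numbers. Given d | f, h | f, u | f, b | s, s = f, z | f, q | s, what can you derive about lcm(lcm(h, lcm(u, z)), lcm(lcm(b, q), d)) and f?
lcm(lcm(h, lcm(u, z)), lcm(lcm(b, q), d)) | f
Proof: Because u | f and z | f, lcm(u, z) | f. Because h | f, lcm(h, lcm(u, z)) | f. b | s and q | s, therefore lcm(b, q) | s. s = f, so lcm(b, q) | f. d | f, so lcm(lcm(b, q), d) | f. Since lcm(h, lcm(u, z)) | f, lcm(lcm(h, lcm(u, z)), lcm(lcm(b, q), d)) | f.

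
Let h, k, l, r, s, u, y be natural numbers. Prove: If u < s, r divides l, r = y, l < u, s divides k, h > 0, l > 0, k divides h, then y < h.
Since r divides l and l > 0, r ≤ l. l < u and u < s, so l < s. Since r ≤ l, r < s. r = y, so y < s. s divides k and k divides h, so s divides h. h > 0, so s ≤ h. y < s, so y < h.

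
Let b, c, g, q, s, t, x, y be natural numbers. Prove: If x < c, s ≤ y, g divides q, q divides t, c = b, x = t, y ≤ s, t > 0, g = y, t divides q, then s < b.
Since y ≤ s and s ≤ y, y = s. Since g = y, g = s. From q divides t and t divides q, q = t. Because g divides q, g divides t. From t > 0, g ≤ t. Because g = s, s ≤ t. c = b and x < c, hence x < b. x = t, so t < b. s ≤ t, so s < b.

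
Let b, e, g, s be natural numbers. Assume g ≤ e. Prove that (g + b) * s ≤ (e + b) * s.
Since g ≤ e, g + b ≤ e + b. Then (g + b) * s ≤ (e + b) * s.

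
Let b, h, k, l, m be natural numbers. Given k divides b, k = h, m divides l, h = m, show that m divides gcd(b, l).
From k = h and h = m, k = m. Since k divides b, m divides b. m divides l, so m divides gcd(b, l).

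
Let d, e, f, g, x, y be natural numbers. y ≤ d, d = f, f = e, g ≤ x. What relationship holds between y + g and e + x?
y + g ≤ e + x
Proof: Because d = f and f = e, d = e. y ≤ d, so y ≤ e. g ≤ x, so y + g ≤ e + x.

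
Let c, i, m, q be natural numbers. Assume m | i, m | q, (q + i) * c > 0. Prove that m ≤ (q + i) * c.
From m | q and m | i, m | q + i. Then m | (q + i) * c. Since (q + i) * c > 0, m ≤ (q + i) * c.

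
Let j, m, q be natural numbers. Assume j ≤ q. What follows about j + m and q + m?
j + m ≤ q + m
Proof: j ≤ q. By adding to both sides, j + m ≤ q + m.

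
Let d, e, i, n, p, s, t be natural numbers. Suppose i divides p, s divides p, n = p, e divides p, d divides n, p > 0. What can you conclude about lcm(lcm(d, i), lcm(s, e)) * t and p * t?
lcm(lcm(d, i), lcm(s, e)) * t ≤ p * t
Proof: From n = p and d divides n, d divides p. Since i divides p, lcm(d, i) divides p. s divides p and e divides p, thus lcm(s, e) divides p. lcm(d, i) divides p, so lcm(lcm(d, i), lcm(s, e)) divides p. Since p > 0, lcm(lcm(d, i), lcm(s, e)) ≤ p. By multiplying by a non-negative, lcm(lcm(d, i), lcm(s, e)) * t ≤ p * t.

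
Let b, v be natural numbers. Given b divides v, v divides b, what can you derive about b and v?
b = v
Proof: b divides v and v divides b. By mutual divisibility, b = v.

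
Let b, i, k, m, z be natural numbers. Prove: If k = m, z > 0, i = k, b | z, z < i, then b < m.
b | z and z > 0, so b ≤ z. i = k and k = m, thus i = m. z < i, so z < m. Since b ≤ z, b < m.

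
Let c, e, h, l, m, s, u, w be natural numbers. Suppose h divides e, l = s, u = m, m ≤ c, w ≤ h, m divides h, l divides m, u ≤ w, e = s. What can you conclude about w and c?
w ≤ c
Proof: u = m and u ≤ w, so m ≤ w. e = s and h divides e, hence h divides s. Since l = s and l divides m, s divides m. Because h divides s, h divides m. Since m divides h, h = m. w ≤ h, so w ≤ m. m ≤ w, so m = w. Since m ≤ c, w ≤ c.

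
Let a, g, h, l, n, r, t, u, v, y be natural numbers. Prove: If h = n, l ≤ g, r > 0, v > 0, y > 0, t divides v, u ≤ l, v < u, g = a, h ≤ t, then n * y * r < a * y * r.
h = n and h ≤ t, therefore n ≤ t. t divides v and v > 0, hence t ≤ v. v < u and u ≤ l, therefore v < l. g = a and l ≤ g, therefore l ≤ a. Since v < l, v < a. t ≤ v, so t < a. Since n ≤ t, n < a. Since y > 0, by multiplying by a positive, n * y < a * y. From r > 0, by multiplying by a positive, n * y * r < a * y * r.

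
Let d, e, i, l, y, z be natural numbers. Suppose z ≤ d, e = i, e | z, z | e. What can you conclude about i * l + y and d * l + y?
i * l + y ≤ d * l + y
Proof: Since z | e and e | z, z = e. e = i, so z = i. Because z ≤ d, i ≤ d. Then i * l ≤ d * l. Then i * l + y ≤ d * l + y.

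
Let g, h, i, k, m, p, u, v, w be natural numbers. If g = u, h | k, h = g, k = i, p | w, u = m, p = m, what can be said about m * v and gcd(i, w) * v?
m * v | gcd(i, w) * v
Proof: g = u and u = m, hence g = m. h = g and h | k, so g | k. Since k = i, g | i. Since g = m, m | i. p = m and p | w, so m | w. Since m | i, m | gcd(i, w). Then m * v | gcd(i, w) * v.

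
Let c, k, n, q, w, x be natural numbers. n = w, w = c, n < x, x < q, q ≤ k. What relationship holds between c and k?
c < k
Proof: n = w and w = c, so n = c. Because n < x and x < q, n < q. n = c, so c < q. q ≤ k, so c < k.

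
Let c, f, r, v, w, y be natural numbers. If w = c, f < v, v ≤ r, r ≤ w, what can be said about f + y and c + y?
f + y < c + y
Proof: f < v and v ≤ r, so f < r. Since r ≤ w, f < w. Because w = c, f < c. Then f + y < c + y.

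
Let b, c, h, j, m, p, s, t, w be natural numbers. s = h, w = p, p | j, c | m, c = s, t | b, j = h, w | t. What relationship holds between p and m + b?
p | m + b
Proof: From j = h and p | j, p | h. Since c = s and s = h, c = h. Since c | m, h | m. p | h, so p | m. Since w | t and t | b, w | b. Since w = p, p | b. p | m, so p | m + b.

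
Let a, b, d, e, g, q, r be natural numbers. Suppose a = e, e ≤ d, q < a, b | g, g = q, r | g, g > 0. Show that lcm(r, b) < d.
r | g and b | g, hence lcm(r, b) | g. Since g > 0, lcm(r, b) ≤ g. Since g = q, lcm(r, b) ≤ q. Since a = e and q < a, q < e. Since lcm(r, b) ≤ q, lcm(r, b) < e. e ≤ d, so lcm(r, b) < d.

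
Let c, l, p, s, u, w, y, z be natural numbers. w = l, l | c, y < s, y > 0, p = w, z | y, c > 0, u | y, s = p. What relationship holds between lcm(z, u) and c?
lcm(z, u) < c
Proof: Because p = w and w = l, p = l. z | y and u | y, hence lcm(z, u) | y. y > 0, so lcm(z, u) ≤ y. s = p and y < s, so y < p. Since lcm(z, u) ≤ y, lcm(z, u) < p. Since p = l, lcm(z, u) < l. l | c and c > 0, hence l ≤ c. Since lcm(z, u) < l, lcm(z, u) < c.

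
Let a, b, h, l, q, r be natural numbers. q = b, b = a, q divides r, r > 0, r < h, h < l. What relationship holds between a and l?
a < l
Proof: q = b and b = a, so q = a. Since q divides r, a divides r. Since r > 0, a ≤ r. Because r < h and h < l, r < l. Since a ≤ r, a < l.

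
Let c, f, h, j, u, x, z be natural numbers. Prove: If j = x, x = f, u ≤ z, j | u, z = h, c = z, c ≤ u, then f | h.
From c = z and c ≤ u, z ≤ u. u ≤ z, so u = z. Since z = h, u = h. Because j = x and j | u, x | u. u = h, so x | h. x = f, so f | h.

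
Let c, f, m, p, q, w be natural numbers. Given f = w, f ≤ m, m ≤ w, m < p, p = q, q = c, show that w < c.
f = w and f ≤ m, therefore w ≤ m. From m ≤ w, m = w. p = q and q = c, therefore p = c. m < p, so m < c. Because m = w, w < c.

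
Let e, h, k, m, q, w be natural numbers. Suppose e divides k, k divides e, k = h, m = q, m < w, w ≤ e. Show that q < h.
e divides k and k divides e, therefore e = k. k = h, so e = h. Since m = q and m < w, q < w. w ≤ e, so q < e. Since e = h, q < h.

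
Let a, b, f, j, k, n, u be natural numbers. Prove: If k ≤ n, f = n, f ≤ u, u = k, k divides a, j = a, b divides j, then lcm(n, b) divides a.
f = n and f ≤ u, therefore n ≤ u. Because u = k, n ≤ k. Since k ≤ n, k = n. Because k divides a, n divides a. j = a and b divides j, thus b divides a. n divides a, so lcm(n, b) divides a.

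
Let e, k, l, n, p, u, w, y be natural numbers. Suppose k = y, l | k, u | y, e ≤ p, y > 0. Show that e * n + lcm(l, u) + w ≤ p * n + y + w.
Because e ≤ p, e * n ≤ p * n. k = y and l | k, thus l | y. u | y, so lcm(l, u) | y. y > 0, so lcm(l, u) ≤ y. Then lcm(l, u) + w ≤ y + w. Since e * n ≤ p * n, e * n + lcm(l, u) + w ≤ p * n + y + w.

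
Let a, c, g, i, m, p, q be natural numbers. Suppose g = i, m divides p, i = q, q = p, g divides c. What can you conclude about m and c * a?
m divides c * a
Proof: Because g = i and i = q, g = q. Since q = p, g = p. g divides c, so p divides c. Since m divides p, m divides c. Then m divides c * a.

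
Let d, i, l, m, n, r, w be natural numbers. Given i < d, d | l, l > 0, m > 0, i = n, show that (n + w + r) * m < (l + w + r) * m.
i = n and i < d, therefore n < d. d | l and l > 0, therefore d ≤ l. Since n < d, n < l. Then n + w < l + w. Then n + w + r < l + w + r. Since m > 0, (n + w + r) * m < (l + w + r) * m.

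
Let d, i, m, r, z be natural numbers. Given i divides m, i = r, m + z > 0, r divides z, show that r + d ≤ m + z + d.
i = r and i divides m, hence r divides m. Since r divides z, r divides m + z. Since m + z > 0, r ≤ m + z. Then r + d ≤ m + z + d.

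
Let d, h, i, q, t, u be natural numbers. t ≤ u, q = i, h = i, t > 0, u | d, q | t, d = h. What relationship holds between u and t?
u = t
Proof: Since d = h and h = i, d = i. u | d, so u | i. q = i and q | t, hence i | t. Since u | i, u | t. Since t > 0, u ≤ t. t ≤ u, so u = t.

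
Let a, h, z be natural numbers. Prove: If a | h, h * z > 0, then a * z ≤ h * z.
Because a | h, a * z | h * z. From h * z > 0, a * z ≤ h * z.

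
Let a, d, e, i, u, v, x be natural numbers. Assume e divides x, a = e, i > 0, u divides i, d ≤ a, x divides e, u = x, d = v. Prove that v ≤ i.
Since a = e and d ≤ a, d ≤ e. x divides e and e divides x, hence x = e. Since u = x, u = e. Since u divides i, e divides i. i > 0, so e ≤ i. d ≤ e, so d ≤ i. Since d = v, v ≤ i.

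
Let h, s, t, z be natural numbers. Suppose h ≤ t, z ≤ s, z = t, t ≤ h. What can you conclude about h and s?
h ≤ s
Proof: Because t ≤ h and h ≤ t, t = h. Since z = t, z = h. z ≤ s, so h ≤ s.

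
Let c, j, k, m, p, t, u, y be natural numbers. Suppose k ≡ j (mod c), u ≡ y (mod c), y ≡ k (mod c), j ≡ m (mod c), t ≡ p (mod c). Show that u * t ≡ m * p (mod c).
From u ≡ y (mod c) and y ≡ k (mod c), u ≡ k (mod c). Since k ≡ j (mod c), u ≡ j (mod c). Since j ≡ m (mod c), u ≡ m (mod c). Since t ≡ p (mod c), by multiplying congruences, u * t ≡ m * p (mod c).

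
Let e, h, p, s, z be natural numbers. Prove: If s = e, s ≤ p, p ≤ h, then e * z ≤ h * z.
Since s = e and s ≤ p, e ≤ p. Since p ≤ h, e ≤ h. Then e * z ≤ h * z.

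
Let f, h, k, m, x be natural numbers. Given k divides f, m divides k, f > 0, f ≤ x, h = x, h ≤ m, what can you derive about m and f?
m = f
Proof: m divides k and k divides f, thus m divides f. f > 0, so m ≤ f. h = x and h ≤ m, therefore x ≤ m. f ≤ x, so f ≤ m. m ≤ f, so m = f.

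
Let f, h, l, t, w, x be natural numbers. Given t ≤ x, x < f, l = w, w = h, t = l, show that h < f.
t = l and l = w, so t = w. t ≤ x and x < f, hence t < f. Since t = w, w < f. Since w = h, h < f.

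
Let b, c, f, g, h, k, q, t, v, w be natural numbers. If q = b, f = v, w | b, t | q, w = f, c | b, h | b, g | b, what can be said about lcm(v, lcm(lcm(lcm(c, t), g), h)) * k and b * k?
lcm(v, lcm(lcm(lcm(c, t), g), h)) * k | b * k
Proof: Since w = f and w | b, f | b. Since f = v, v | b. q = b and t | q, so t | b. Since c | b, lcm(c, t) | b. g | b, so lcm(lcm(c, t), g) | b. From h | b, lcm(lcm(lcm(c, t), g), h) | b. v | b, so lcm(v, lcm(lcm(lcm(c, t), g), h)) | b. Then lcm(v, lcm(lcm(lcm(c, t), g), h)) * k | b * k.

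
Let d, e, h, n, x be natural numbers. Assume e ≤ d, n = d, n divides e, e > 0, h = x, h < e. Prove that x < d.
Since n = d and n divides e, d divides e. e > 0, so d ≤ e. e ≤ d, so e = d. Since h = x and h < e, x < e. e = d, so x < d.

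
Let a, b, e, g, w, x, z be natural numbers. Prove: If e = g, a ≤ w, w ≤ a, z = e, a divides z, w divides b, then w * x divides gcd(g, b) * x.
Because a ≤ w and w ≤ a, a = w. z = e and a divides z, so a divides e. Because a = w, w divides e. e = g, so w divides g. w divides b, so w divides gcd(g, b). Then w * x divides gcd(g, b) * x.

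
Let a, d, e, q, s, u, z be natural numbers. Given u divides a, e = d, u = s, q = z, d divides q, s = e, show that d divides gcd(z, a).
Since q = z and d divides q, d divides z. u = s and s = e, hence u = e. e = d, so u = d. u divides a, so d divides a. d divides z, so d divides gcd(z, a).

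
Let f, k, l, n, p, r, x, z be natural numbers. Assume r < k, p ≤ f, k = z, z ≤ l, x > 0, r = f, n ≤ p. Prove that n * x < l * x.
n ≤ p and p ≤ f, therefore n ≤ f. From r = f and r < k, f < k. k = z, so f < z. Since z ≤ l, f < l. n ≤ f, so n < l. Since x > 0, n * x < l * x.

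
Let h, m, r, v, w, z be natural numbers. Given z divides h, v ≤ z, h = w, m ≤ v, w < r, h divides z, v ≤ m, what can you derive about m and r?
m < r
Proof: From v ≤ m and m ≤ v, v = m. z divides h and h divides z, therefore z = h. Since h = w, z = w. v ≤ z, so v ≤ w. w < r, so v < r. From v = m, m < r.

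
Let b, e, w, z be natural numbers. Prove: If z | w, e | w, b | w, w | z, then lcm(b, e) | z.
w | z and z | w, hence w = z. b | w and e | w, so lcm(b, e) | w. Since w = z, lcm(b, e) | z.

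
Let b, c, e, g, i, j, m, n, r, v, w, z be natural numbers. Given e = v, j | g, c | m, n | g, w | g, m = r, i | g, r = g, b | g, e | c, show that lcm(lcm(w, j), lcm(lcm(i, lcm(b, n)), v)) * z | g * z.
w | g and j | g, thus lcm(w, j) | g. Because b | g and n | g, lcm(b, n) | g. Since i | g, lcm(i, lcm(b, n)) | g. Because m = r and c | m, c | r. r = g, so c | g. Since e | c, e | g. Since e = v, v | g. Since lcm(i, lcm(b, n)) | g, lcm(lcm(i, lcm(b, n)), v) | g. Since lcm(w, j) | g, lcm(lcm(w, j), lcm(lcm(i, lcm(b, n)), v)) | g. Then lcm(lcm(w, j), lcm(lcm(i, lcm(b, n)), v)) * z | g * z.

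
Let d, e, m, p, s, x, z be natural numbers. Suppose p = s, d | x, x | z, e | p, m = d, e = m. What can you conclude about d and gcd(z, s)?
d | gcd(z, s)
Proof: Because d | x and x | z, d | z. Since e = m and e | p, m | p. Because m = d, d | p. From p = s, d | s. Since d | z, d | gcd(z, s).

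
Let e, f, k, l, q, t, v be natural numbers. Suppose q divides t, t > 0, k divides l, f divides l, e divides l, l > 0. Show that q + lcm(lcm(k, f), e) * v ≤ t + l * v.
Because q divides t and t > 0, q ≤ t. From k divides l and f divides l, lcm(k, f) divides l. Since e divides l, lcm(lcm(k, f), e) divides l. Because l > 0, lcm(lcm(k, f), e) ≤ l. By multiplying by a non-negative, lcm(lcm(k, f), e) * v ≤ l * v. q ≤ t, so q + lcm(lcm(k, f), e) * v ≤ t + l * v.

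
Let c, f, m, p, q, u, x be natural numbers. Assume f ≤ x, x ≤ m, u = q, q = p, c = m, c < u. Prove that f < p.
f ≤ x and x ≤ m, hence f ≤ m. u = q and q = p, hence u = p. c = m and c < u, thus m < u. u = p, so m < p. f ≤ m, so f < p.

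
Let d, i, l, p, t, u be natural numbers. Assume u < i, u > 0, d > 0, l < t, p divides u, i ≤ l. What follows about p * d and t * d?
p * d < t * d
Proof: Because p divides u and u > 0, p ≤ u. Since u < i, p < i. i ≤ l, so p < l. l < t, so p < t. Since d > 0, by multiplying by a positive, p * d < t * d.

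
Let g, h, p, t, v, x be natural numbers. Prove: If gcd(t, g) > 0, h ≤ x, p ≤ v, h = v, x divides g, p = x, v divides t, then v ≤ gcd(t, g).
p = x and p ≤ v, hence x ≤ v. From h = v and h ≤ x, v ≤ x. x ≤ v, so x = v. x divides g, so v divides g. From v divides t, v divides gcd(t, g). Since gcd(t, g) > 0, v ≤ gcd(t, g).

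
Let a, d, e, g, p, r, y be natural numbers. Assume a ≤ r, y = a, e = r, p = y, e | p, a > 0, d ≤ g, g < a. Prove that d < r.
p = y and e | p, thus e | y. Since e = r, r | y. Since y = a, r | a. Since a > 0, r ≤ a. a ≤ r, so a = r. d ≤ g and g < a, thus d < a. Since a = r, d < r.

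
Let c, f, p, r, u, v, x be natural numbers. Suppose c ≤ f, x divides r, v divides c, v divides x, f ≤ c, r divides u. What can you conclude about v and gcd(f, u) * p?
v divides gcd(f, u) * p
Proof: Since c ≤ f and f ≤ c, c = f. v divides c, so v divides f. Since v divides x and x divides r, v divides r. Since r divides u, v divides u. Because v divides f, v divides gcd(f, u). Then v divides gcd(f, u) * p.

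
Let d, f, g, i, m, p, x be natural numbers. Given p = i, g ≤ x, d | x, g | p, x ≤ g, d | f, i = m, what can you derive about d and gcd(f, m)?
d | gcd(f, m)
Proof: g ≤ x and x ≤ g, thus g = x. p = i and g | p, so g | i. Since i = m, g | m. Since g = x, x | m. d | x, so d | m. Since d | f, d | gcd(f, m).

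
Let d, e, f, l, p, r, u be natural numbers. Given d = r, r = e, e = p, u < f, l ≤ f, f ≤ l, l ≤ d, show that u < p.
Because d = r and r = e, d = e. Because e = p, d = p. Since l ≤ f and f ≤ l, l = f. l ≤ d, so f ≤ d. Because u < f, u < d. Since d = p, u < p.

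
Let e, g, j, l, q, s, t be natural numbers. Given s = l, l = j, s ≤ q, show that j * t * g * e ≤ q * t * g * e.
s = l and l = j, thus s = j. Since s ≤ q, j ≤ q. Then j * t ≤ q * t. Then j * t * g ≤ q * t * g. Then j * t * g * e ≤ q * t * g * e.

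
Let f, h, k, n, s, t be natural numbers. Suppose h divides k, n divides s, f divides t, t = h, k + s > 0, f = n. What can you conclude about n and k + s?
n ≤ k + s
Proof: t = h and f divides t, hence f divides h. Since h divides k, f divides k. Because f = n, n divides k. Since n divides s, n divides k + s. k + s > 0, so n ≤ k + s.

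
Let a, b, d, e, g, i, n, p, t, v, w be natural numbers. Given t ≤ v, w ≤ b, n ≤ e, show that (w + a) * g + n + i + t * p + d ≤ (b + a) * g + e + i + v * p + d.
w ≤ b, therefore w + a ≤ b + a. By multiplying by a non-negative, (w + a) * g ≤ (b + a) * g. Since n ≤ e, (w + a) * g + n ≤ (b + a) * g + e. Then (w + a) * g + n + i ≤ (b + a) * g + e + i. From t ≤ v, by multiplying by a non-negative, t * p ≤ v * p. Then t * p + d ≤ v * p + d. Because (w + a) * g + n + i ≤ (b + a) * g + e + i, (w + a) * g + n + i + t * p + d ≤ (b + a) * g + e + i + v * p + d.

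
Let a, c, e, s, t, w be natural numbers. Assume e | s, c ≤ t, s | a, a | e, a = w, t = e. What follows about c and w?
c ≤ w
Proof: e | s and s | a, therefore e | a. Since a | e, e = a. Since t = e, t = a. a = w, so t = w. Since c ≤ t, c ≤ w.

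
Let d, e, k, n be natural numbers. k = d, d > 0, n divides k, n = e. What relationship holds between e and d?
e ≤ d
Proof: k = d and n divides k, hence n divides d. Because d > 0, n ≤ d. From n = e, e ≤ d.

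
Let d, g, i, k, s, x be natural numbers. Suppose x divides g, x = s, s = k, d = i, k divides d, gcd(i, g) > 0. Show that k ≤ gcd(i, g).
d = i and k divides d, therefore k divides i. x = s and s = k, thus x = k. Since x divides g, k divides g. k divides i, so k divides gcd(i, g). Since gcd(i, g) > 0, k ≤ gcd(i, g).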